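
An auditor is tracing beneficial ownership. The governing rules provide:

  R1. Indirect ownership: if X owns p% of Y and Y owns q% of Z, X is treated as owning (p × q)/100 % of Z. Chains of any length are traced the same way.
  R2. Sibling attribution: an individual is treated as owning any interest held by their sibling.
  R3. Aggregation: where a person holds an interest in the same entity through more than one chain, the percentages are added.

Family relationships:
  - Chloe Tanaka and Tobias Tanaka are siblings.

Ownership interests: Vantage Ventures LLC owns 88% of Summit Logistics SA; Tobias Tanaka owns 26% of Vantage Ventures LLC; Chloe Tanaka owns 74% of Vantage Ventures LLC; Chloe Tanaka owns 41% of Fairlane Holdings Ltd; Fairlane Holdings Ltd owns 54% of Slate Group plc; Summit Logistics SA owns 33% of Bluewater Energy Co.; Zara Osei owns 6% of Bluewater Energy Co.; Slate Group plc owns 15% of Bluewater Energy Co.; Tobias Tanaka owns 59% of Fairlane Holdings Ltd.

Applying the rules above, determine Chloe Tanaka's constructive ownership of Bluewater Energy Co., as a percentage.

By sibling attribution (R2), Chloe Tanaka is treated as also owning Tobias Tanaka's interest in Vantage Ventures LLC, giving 74% + 26% = 100%.
By sibling attribution (R2), Chloe Tanaka is treated as also owning Tobias Tanaka's interest in Fairlane Holdings Ltd, giving 41% + 59% = 100%.
Chain via Vantage Ventures LLC → Summit Logistics SA (R1): 100% × 88% × 33% = 29.04% of Bluewater Energy Co.
Chain via Fairlane Holdings Ltd → Slate Group plc (R1): 100% × 54% × 15% = 8.1% of Bluewater Energy Co.
Aggregating (R3): 29.04% + 8.1% = 37.14%.

37.14%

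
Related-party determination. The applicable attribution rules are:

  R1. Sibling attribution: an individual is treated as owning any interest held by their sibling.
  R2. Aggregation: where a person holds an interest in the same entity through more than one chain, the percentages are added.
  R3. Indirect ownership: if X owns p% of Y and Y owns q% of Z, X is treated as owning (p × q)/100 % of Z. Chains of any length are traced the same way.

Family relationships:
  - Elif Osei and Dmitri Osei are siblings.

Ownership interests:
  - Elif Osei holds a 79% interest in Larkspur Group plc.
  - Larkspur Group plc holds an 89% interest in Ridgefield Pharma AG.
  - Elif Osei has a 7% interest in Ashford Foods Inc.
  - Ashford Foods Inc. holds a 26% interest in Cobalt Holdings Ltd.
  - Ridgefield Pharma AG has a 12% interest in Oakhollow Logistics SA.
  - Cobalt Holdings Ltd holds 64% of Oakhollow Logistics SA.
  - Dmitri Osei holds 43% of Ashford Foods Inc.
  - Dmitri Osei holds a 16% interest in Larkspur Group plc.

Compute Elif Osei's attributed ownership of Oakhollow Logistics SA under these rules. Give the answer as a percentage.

By sibling attribution (R1), Elif Osei is treated as also owning Dmitri Osei's interest in Larkspur Group plc, giving 79% + 16% = 95%.
By sibling attribution (R1), Elif Osei is treated as also owning Dmitri Osei's interest in Ashford Foods Inc, giving 7% + 43% = 50%.
Chain via Larkspur Group plc → Ridgefield Pharma AG (R3): 95% × 89% × 12% = 10.146% of Oakhollow Logistics SA.
Chain via Ashford Foods Inc. → Cobalt Holdings Ltd (R3): 50% × 26% × 64% = 8.32% of Oakhollow Logistics SA.
Aggregating (R2): 10.146% + 8.32% = 18.466%.

18.466%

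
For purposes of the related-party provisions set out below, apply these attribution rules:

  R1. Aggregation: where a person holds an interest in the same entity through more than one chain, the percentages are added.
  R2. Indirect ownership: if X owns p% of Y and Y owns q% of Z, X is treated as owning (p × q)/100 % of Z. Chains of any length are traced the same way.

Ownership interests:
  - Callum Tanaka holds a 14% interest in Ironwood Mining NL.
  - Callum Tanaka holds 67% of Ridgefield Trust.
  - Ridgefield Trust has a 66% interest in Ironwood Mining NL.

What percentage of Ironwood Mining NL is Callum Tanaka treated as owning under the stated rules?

58.22%

Chain via Ridgefield Trust (R2): 67% × 66% = 44.22% of Ironwood Mining NL.
Direct interest in Ironwood Mining NL: 14%.
Aggregating (R1): 44.22% + 14% = 58.22%.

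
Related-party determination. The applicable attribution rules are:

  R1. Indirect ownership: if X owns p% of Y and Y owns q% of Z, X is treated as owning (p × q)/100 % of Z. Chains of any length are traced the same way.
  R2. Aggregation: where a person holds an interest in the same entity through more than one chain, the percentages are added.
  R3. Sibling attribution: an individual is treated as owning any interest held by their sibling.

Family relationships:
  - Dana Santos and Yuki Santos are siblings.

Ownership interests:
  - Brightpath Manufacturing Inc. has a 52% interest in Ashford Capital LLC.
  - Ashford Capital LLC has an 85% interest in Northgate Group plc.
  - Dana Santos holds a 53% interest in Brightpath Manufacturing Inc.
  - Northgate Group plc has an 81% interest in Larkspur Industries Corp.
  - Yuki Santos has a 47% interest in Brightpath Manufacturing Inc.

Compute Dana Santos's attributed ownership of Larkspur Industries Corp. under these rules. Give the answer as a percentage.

By sibling attribution (R3), Dana Santos is treated as also owning Yuki Santos's interest in Brightpath Manufacturing Inc, giving 53% + 47% = 100%.
Chain via Brightpath Manufacturing Inc. → Ashford Capital LLC → Northgate Group plc (R1): 100% × 52% × 85% × 81% = 35.802% of Larkspur Industries Corp.

35.802%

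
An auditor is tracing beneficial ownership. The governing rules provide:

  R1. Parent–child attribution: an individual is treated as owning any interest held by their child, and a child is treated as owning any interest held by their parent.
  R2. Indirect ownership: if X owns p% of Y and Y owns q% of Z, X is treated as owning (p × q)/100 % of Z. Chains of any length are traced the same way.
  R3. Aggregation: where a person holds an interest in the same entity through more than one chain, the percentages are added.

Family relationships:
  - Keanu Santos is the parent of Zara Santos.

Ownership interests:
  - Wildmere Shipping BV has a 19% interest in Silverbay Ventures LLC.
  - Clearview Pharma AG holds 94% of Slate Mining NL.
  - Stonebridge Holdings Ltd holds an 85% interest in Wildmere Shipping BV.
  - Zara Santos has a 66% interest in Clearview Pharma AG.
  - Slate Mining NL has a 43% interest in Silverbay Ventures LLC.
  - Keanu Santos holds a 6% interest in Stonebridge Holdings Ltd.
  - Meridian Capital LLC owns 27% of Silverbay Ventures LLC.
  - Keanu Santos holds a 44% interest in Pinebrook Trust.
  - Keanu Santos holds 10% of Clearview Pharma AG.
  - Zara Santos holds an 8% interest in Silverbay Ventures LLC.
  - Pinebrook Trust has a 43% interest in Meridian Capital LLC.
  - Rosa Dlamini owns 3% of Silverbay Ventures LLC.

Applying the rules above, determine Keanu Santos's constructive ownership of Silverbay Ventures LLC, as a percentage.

By parent–child attribution (R1), Keanu Santos is treated as also owning Zara Santos's interest in Clearview Pharma AG, giving 10% + 66% = 76%.
By parent–child attribution (R1), Keanu Santos is treated as owning Zara Santos's 8% interest in Silverbay Ventures LLC.
Chain via Clearview Pharma AG → Slate Mining NL (R2): 76% × 94% × 43% = 30.7192% of Silverbay Ventures LLC.
Chain via Stonebridge Holdings Ltd → Wildmere Shipping BV (R2): 6% × 85% × 19% = 0.969% of Silverbay Ventures LLC.
Chain via Pinebrook Trust → Meridian Capital LLC (R2): 44% × 43% × 27% = 5.1084% of Silverbay Ventures LLC.
Direct interest in Silverbay Ventures LLC: 8%.
Aggregating (R3): 30.7192% + 0.969% + 5.1084% + 8% = 44.7966%.

44.7966%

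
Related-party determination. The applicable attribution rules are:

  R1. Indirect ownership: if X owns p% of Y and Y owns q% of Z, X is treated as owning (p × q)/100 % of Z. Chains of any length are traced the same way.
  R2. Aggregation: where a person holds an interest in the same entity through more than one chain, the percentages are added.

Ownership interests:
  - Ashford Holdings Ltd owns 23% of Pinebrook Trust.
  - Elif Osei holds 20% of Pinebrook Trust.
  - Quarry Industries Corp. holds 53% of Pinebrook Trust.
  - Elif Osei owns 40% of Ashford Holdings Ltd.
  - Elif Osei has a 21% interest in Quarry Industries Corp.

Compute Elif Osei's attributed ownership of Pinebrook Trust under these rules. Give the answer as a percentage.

40.33%

Chain via Ashford Holdings Ltd (R1): 40% × 23% = 9.2% of Pinebrook Trust.
Chain via Quarry Industries Corp. (R1): 21% × 53% = 11.13% of Pinebrook Trust.
Direct interest in Pinebrook Trust: 20%.
Aggregating (R2): 9.2% + 11.13% + 20% = 40.33%.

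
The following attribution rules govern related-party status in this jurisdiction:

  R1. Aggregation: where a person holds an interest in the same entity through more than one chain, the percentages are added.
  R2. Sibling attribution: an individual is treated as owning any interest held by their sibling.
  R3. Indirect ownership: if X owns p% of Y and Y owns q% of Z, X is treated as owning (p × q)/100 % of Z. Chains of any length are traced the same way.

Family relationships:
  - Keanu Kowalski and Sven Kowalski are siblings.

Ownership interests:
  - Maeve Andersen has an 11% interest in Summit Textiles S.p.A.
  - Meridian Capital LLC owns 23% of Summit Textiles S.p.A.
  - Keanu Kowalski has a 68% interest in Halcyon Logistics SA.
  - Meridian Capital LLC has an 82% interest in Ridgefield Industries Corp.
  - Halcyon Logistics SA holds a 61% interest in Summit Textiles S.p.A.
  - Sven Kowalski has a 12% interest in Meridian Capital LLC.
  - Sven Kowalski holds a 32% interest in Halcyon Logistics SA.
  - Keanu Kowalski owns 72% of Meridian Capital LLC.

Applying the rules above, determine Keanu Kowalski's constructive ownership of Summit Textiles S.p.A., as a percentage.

By sibling attribution (R2), Keanu Kowalski is treated as also owning Sven Kowalski's interest in Halcyon Logistics SA, giving 68% + 32% = 100%.
By sibling attribution (R2), Keanu Kowalski is treated as also owning Sven Kowalski's interest in Meridian Capital LLC, giving 72% + 12% = 84%.
Chain via Halcyon Logistics SA (R3): 100% × 61% = 61% of Summit Textiles S.p.A.
Chain via Meridian Capital LLC (R3): 84% × 23% = 19.32% of Summit Textiles S.p.A.
Aggregating (R1): 61% + 19.32% = 80.32%.

80.32%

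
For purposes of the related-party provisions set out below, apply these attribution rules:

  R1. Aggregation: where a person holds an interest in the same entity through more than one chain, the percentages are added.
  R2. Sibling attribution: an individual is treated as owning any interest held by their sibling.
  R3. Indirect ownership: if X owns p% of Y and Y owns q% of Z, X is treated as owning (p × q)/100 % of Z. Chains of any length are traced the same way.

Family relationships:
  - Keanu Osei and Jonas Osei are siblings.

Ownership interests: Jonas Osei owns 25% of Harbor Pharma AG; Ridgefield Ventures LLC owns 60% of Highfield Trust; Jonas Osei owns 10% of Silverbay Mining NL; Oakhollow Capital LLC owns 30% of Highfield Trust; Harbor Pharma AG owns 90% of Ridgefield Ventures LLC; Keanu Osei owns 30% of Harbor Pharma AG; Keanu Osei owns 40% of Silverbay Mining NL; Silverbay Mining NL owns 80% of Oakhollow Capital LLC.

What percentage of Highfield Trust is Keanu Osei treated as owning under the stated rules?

41.7%

By sibling attribution (R2), Keanu Osei is treated as also owning Jonas Osei's interest in Harbor Pharma AG, giving 30% + 25% = 55%.
By sibling attribution (R2), Keanu Osei is treated as also owning Jonas Osei's interest in Silverbay Mining NL, giving 40% + 10% = 50%.
Chain via Harbor Pharma AG → Ridgefield Ventures LLC (R3): 55% × 90% × 60% = 29.7% of Highfield Trust.
Chain via Silverbay Mining NL → Oakhollow Capital LLC (R3): 50% × 80% × 30% = 12% of Highfield Trust.
Aggregating (R1): 29.7% + 12% = 41.7%.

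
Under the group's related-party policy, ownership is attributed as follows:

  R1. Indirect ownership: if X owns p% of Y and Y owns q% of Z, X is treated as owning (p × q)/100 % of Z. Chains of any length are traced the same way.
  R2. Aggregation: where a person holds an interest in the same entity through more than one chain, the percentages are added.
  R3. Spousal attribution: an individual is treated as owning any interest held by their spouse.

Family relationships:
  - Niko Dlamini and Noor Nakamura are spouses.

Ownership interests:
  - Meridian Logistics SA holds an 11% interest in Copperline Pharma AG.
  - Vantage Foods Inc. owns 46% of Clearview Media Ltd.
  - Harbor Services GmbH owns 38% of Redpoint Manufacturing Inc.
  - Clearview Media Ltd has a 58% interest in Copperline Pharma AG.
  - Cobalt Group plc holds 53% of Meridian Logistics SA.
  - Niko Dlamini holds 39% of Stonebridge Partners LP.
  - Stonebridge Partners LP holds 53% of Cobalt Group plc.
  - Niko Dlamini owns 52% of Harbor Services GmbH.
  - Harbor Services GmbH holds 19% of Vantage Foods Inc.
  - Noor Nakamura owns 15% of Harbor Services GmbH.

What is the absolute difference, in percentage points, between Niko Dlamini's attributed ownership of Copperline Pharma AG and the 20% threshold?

15.398575

By spousal attribution (R3), Niko Dlamini is treated as also owning Noor Nakamura's interest in Harbor Services GmbH, giving 52% + 15% = 67%.
Chain via Harbor Services GmbH → Vantage Foods Inc. → Clearview Media Ltd (R1): 67% × 19% × 46% × 58% = 3.396364% of Copperline Pharma AG.
Chain via Stonebridge Partners LP → Cobalt Group plc → Meridian Logistics SA (R1): 39% × 53% × 53% × 11% = 1.205061% of Copperline Pharma AG.
Aggregating (R2): 3.396364% + 1.205061% = 4.601425%.
4.601425% falls short of the 20% threshold by 15.398575 percentage points.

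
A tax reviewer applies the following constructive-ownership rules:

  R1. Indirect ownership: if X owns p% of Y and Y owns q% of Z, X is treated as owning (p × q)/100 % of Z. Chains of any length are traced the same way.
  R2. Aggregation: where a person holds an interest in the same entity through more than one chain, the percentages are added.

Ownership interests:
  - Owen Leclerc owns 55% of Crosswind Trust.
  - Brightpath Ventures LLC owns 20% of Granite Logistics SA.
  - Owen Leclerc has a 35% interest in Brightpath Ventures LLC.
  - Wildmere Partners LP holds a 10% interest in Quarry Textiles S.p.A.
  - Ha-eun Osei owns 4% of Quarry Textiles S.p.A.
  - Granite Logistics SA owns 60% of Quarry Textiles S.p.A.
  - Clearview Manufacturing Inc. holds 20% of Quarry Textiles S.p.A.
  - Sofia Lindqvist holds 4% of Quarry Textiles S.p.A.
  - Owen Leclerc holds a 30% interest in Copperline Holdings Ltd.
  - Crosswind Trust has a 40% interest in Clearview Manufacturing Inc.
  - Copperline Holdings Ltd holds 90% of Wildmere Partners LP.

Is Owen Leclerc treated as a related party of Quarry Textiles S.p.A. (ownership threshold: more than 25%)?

No

Chain via Brightpath Ventures LLC → Granite Logistics SA (R1): 35% × 20% × 60% = 4.2% of Quarry Textiles S.p.A.
Chain via Crosswind Trust → Clearview Manufacturing Inc. (R1): 55% × 40% × 20% = 4.4% of Quarry Textiles S.p.A.
Chain via Copperline Holdings Ltd → Wildmere Partners LP (R1): 30% × 90% × 10% = 2.7% of Quarry Textiles S.p.A.
Aggregating (R2): 4.2% + 4.4% + 2.7% = 11.3%.
11.3% does not exceed the 25% threshold, so Owen is not a related party to Quarry Textiles S.p.A.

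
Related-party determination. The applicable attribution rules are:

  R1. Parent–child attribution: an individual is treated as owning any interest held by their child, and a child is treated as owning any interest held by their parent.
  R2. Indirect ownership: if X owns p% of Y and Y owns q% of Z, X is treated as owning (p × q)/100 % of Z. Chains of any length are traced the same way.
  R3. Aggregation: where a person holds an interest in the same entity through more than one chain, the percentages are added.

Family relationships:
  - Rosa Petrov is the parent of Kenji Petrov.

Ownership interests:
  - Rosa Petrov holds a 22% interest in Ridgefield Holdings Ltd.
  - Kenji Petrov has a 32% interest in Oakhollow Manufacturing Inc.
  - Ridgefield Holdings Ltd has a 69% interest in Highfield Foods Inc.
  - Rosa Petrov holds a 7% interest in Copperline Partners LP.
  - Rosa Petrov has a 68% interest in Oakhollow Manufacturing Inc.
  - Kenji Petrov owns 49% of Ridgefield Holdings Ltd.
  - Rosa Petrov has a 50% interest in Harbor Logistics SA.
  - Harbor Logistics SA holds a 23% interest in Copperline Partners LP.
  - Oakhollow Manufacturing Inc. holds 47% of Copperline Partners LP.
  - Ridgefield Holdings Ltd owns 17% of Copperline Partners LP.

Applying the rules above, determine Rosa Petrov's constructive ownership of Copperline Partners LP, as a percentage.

By parent–child attribution (R1), Rosa Petrov is treated as also owning Kenji Petrov's interest in Ridgefield Holdings Ltd, giving 22% + 49% = 71%.
By parent–child attribution (R1), Rosa Petrov is treated as also owning Kenji Petrov's interest in Oakhollow Manufacturing Inc, giving 68% + 32% = 100%.
Chain via Ridgefield Holdings Ltd (R2): 71% × 17% = 12.07% of Copperline Partners LP.
Chain via Harbor Logistics SA (R2): 50% × 23% = 11.5% of Copperline Partners LP.
Chain via Oakhollow Manufacturing Inc. (R2): 100% × 47% = 47% of Copperline Partners LP.
Direct interest in Copperline Partners LP: 7%.
Aggregating (R3): 12.07% + 11.5% + 47% + 7% = 77.57%.

77.57%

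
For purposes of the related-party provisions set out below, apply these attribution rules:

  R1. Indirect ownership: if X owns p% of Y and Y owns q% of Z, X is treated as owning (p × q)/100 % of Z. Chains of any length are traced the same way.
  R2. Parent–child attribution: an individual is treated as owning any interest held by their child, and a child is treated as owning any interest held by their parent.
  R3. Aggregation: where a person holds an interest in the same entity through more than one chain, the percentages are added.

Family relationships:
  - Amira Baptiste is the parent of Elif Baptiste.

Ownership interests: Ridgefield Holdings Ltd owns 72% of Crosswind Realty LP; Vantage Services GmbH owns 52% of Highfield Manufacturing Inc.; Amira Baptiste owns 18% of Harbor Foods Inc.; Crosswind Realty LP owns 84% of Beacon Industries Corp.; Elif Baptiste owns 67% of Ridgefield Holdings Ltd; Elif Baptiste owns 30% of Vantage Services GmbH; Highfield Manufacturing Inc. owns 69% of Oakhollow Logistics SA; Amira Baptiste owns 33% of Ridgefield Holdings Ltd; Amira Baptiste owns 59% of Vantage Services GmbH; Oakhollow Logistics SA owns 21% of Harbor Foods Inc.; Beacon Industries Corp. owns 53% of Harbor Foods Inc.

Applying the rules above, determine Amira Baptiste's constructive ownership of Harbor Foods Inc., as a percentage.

56.760372%

By parent–child attribution (R2), Amira Baptiste is treated as also owning Elif Baptiste's interest in Ridgefield Holdings Ltd, giving 33% + 67% = 100%.
By parent–child attribution (R2), Amira Baptiste is treated as also owning Elif Baptiste's interest in Vantage Services GmbH, giving 59% + 30% = 89%.
Chain via Ridgefield Holdings Ltd → Crosswind Realty LP → Beacon Industries Corp. (R1): 100% × 72% × 84% × 53% = 32.0544% of Harbor Foods Inc.
Chain via Vantage Services GmbH → Highfield Manufacturing Inc. → Oakhollow Logistics SA (R1): 89% × 52% × 69% × 21% = 6.705972% of Harbor Foods Inc.
Direct interest in Harbor Foods Inc: 18%.
Aggregating (R3): 32.0544% + 6.705972% + 18% = 56.760372%.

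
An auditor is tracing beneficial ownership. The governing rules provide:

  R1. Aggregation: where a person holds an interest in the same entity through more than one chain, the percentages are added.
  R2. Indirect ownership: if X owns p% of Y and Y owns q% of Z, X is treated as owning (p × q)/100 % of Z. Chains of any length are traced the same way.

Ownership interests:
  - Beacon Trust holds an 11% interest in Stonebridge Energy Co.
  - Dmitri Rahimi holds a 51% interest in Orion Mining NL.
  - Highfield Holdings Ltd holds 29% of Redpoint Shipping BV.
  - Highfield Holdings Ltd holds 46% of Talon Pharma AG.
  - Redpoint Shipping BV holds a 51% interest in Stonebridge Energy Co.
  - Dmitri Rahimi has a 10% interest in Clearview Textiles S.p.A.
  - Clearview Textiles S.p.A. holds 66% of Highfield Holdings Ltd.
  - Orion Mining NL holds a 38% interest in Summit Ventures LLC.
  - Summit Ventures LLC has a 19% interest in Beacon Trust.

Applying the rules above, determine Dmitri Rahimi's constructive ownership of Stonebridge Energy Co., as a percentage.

1.381182%

Chain via Clearview Textiles S.p.A. → Highfield Holdings Ltd → Redpoint Shipping BV (R2): 10% × 66% × 29% × 51% = 0.97614% of Stonebridge Energy Co.
Chain via Orion Mining NL → Summit Ventures LLC → Beacon Trust (R2): 51% × 38% × 19% × 11% = 0.405042% of Stonebridge Energy Co.
Aggregating (R1): 0.97614% + 0.405042% = 1.381182%.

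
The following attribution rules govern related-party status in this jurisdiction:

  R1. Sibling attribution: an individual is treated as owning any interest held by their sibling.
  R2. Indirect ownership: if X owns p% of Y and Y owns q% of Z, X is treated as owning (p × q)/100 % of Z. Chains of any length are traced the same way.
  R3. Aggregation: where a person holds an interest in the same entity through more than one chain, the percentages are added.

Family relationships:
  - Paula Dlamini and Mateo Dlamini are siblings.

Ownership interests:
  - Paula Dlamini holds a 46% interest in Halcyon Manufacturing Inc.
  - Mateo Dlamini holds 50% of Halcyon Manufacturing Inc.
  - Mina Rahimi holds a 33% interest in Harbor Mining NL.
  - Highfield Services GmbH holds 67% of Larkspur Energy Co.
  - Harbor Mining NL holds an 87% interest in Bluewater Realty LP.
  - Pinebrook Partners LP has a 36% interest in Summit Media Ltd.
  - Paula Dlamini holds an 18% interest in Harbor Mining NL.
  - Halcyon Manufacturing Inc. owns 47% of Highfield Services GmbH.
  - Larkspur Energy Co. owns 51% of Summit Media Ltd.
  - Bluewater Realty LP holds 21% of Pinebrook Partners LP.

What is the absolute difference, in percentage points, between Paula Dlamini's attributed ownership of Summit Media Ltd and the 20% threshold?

By sibling attribution (R1), Paula Dlamini is treated as also owning Mateo Dlamini's interest in Halcyon Manufacturing Inc, giving 46% + 50% = 96%.
Chain via Halcyon Manufacturing Inc. → Highfield Services GmbH → Larkspur Energy Co. (R2): 96% × 47% × 67% × 51% = 15.417504% of Summit Media Ltd.
Chain via Harbor Mining NL → Bluewater Realty LP → Pinebrook Partners LP (R2): 18% × 87% × 21% × 36% = 1.183896% of Summit Media Ltd.
Aggregating (R3): 15.417504% + 1.183896% = 16.6014%.
16.6014% falls short of the 20% threshold by 3.3986 percentage points.

3.3986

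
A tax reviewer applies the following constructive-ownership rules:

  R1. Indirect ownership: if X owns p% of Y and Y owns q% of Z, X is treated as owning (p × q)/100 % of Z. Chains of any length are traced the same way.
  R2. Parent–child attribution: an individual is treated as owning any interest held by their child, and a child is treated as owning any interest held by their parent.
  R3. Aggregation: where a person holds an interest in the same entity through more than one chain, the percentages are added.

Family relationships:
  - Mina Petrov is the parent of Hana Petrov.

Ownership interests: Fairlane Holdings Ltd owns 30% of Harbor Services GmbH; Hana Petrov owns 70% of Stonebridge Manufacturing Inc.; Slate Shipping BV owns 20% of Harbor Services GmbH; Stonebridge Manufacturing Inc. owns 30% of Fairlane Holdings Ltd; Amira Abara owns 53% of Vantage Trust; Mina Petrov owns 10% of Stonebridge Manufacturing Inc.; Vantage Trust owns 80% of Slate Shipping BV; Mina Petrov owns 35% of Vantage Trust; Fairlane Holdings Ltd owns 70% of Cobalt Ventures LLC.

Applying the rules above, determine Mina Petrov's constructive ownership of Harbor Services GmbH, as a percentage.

12.8%

By parent–child attribution (R2), Mina Petrov is treated as also owning Hana Petrov's interest in Stonebridge Manufacturing Inc, giving 10% + 70% = 80%.
Chain via Vantage Trust → Slate Shipping BV (R1): 35% × 80% × 20% = 5.6% of Harbor Services GmbH.
Chain via Stonebridge Manufacturing Inc. → Fairlane Holdings Ltd (R1): 80% × 30% × 30% = 7.2% of Harbor Services GmbH.
Aggregating (R3): 5.6% + 7.2% = 12.8%.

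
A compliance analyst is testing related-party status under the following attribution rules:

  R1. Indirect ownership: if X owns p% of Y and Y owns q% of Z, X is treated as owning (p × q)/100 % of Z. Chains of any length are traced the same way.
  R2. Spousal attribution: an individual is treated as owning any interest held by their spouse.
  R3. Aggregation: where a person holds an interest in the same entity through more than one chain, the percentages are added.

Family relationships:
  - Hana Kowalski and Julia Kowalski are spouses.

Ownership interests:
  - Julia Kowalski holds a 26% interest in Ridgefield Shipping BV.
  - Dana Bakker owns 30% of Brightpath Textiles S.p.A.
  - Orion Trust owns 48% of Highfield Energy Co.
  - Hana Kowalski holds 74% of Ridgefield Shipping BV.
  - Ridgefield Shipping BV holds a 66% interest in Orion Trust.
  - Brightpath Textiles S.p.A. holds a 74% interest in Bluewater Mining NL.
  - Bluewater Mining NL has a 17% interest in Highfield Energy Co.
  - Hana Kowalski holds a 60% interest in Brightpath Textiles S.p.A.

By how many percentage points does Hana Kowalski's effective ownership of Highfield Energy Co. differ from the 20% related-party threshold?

By spousal attribution (R2), Hana Kowalski is treated as also owning Julia Kowalski's interest in Ridgefield Shipping BV, giving 74% + 26% = 100%.
Chain via Brightpath Textiles S.p.A. → Bluewater Mining NL (R1): 60% × 74% × 17% = 7.548% of Highfield Energy Co.
Chain via Ridgefield Shipping BV → Orion Trust (R1): 100% × 66% × 48% = 31.68% of Highfield Energy Co.
Aggregating (R3): 7.548% + 31.68% = 39.228%.
39.228% exceeds the 20% threshold by 19.228 percentage points.

19.228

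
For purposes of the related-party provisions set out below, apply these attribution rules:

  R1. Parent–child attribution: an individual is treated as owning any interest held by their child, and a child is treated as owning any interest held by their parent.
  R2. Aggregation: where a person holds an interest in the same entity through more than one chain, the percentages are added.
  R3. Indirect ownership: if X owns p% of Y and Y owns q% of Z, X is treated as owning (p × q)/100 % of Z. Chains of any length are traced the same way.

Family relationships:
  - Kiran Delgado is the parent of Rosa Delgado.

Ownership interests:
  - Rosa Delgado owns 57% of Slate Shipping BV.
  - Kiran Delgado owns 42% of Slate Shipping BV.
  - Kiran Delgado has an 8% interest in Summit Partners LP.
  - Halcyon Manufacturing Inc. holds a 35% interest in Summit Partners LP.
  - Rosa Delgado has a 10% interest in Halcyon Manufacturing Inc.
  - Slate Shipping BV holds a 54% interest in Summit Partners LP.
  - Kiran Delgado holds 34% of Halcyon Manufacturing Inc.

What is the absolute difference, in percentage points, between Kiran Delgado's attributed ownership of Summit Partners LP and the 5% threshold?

71.86

By parent–child attribution (R1), Kiran Delgado is treated as also owning Rosa Delgado's interest in Halcyon Manufacturing Inc, giving 34% + 10% = 44%.
By parent–child attribution (R1), Kiran Delgado is treated as also owning Rosa Delgado's interest in Slate Shipping BV, giving 42% + 57% = 99%.
Chain via Halcyon Manufacturing Inc. (R3): 44% × 35% = 15.4% of Summit Partners LP.
Chain via Slate Shipping BV (R3): 99% × 54% = 53.46% of Summit Partners LP.
Direct interest in Summit Partners LP: 8%.
Aggregating (R2): 15.4% + 53.46% + 8% = 76.86%.
76.86% exceeds the 5% threshold by 71.86 percentage points.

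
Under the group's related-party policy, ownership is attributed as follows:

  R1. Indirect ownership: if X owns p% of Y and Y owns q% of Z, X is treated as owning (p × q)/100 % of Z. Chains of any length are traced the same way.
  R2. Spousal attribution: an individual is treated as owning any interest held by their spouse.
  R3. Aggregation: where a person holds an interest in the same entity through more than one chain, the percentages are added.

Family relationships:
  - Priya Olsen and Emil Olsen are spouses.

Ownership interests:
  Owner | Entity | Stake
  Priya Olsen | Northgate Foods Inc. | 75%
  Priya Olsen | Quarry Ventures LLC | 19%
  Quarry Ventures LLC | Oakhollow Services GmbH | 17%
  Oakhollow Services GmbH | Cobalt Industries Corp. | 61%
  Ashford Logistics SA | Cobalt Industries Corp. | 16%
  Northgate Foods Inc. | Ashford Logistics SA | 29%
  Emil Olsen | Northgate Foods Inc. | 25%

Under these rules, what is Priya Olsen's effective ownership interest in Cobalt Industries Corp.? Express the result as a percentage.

By spousal attribution (R2), Priya Olsen is treated as also owning Emil Olsen's interest in Northgate Foods Inc, giving 75% + 25% = 100%.
Chain via Quarry Ventures LLC → Oakhollow Services GmbH (R1): 19% × 17% × 61% = 1.9703% of Cobalt Industries Corp.
Chain via Northgate Foods Inc. → Ashford Logistics SA (R1): 100% × 29% × 16% = 4.64% of Cobalt Industries Corp.
Aggregating (R3): 1.9703% + 4.64% = 6.6103%.

6.6103%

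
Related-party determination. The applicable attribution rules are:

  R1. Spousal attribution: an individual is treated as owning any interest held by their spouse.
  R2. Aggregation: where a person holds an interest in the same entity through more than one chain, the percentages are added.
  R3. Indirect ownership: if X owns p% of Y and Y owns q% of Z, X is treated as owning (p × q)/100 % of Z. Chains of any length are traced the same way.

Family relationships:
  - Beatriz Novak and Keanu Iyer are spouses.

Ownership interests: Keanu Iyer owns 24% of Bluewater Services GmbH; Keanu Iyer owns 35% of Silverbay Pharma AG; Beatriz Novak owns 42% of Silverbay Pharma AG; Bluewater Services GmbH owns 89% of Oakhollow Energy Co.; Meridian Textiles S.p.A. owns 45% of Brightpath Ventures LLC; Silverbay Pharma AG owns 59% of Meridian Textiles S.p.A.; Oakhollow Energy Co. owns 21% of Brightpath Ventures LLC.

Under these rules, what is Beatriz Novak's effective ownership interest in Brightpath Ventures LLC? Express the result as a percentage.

24.9291%

By spousal attribution (R1), Beatriz Novak is treated as also owning Keanu Iyer's interest in Silverbay Pharma AG, giving 42% + 35% = 77%.
By spousal attribution (R1), Beatriz Novak is treated as owning Keanu Iyer's 24% interest in Bluewater Services GmbH.
Chain via Silverbay Pharma AG → Meridian Textiles S.p.A. (R3): 77% × 59% × 45% = 20.4435% of Brightpath Ventures LLC.
Chain via Bluewater Services GmbH → Oakhollow Energy Co. (R3): 24% × 89% × 21% = 4.4856% of Brightpath Ventures LLC.
Aggregating (R2): 20.4435% + 4.4856% = 24.9291%.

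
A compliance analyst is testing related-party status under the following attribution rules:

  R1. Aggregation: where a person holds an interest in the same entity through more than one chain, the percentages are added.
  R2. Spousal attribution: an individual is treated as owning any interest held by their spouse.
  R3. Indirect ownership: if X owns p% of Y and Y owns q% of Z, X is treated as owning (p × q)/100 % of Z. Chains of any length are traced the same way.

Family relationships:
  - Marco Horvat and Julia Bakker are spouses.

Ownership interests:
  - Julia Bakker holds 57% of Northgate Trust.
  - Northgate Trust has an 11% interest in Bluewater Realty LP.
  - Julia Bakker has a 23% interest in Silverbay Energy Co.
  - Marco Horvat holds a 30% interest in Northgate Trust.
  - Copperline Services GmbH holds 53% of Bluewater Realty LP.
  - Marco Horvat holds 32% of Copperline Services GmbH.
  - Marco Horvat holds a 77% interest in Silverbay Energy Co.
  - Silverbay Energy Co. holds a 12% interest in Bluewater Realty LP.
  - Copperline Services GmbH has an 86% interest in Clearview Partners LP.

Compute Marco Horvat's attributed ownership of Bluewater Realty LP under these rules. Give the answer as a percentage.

38.53%

By spousal attribution (R2), Marco Horvat is treated as also owning Julia Bakker's interest in Northgate Trust, giving 30% + 57% = 87%.
By spousal attribution (R2), Marco Horvat is treated as also owning Julia Bakker's interest in Silverbay Energy Co, giving 77% + 23% = 100%.
Chain via Northgate Trust (R3): 87% × 11% = 9.57% of Bluewater Realty LP.
Chain via Copperline Services GmbH (R3): 32% × 53% = 16.96% of Bluewater Realty LP.
Chain via Silverbay Energy Co. (R3): 100% × 12% = 12% of Bluewater Realty LP.
Aggregating (R1): 9.57% + 16.96% + 12% = 38.53%.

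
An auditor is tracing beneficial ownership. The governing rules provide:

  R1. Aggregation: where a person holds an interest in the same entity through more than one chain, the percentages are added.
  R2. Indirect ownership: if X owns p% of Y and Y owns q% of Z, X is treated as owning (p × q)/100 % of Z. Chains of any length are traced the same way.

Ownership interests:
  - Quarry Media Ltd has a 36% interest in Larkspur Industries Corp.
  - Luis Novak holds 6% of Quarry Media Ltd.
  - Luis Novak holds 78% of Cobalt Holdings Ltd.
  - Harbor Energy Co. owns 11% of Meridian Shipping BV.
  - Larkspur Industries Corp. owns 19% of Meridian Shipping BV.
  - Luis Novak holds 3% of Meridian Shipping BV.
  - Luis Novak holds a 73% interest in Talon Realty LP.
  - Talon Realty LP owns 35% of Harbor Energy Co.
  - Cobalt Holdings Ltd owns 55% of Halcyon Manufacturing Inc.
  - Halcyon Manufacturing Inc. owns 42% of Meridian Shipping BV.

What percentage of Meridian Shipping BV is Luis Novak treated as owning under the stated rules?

24.2389%

Chain via Quarry Media Ltd → Larkspur Industries Corp. (R2): 6% × 36% × 19% = 0.4104% of Meridian Shipping BV.
Chain via Talon Realty LP → Harbor Energy Co. (R2): 73% × 35% × 11% = 2.8105% of Meridian Shipping BV.
Chain via Cobalt Holdings Ltd → Halcyon Manufacturing Inc. (R2): 78% × 55% × 42% = 18.018% of Meridian Shipping BV.
Direct interest in Meridian Shipping BV: 3%.
Aggregating (R1): 0.4104% + 2.8105% + 18.018% + 3% = 24.2389%.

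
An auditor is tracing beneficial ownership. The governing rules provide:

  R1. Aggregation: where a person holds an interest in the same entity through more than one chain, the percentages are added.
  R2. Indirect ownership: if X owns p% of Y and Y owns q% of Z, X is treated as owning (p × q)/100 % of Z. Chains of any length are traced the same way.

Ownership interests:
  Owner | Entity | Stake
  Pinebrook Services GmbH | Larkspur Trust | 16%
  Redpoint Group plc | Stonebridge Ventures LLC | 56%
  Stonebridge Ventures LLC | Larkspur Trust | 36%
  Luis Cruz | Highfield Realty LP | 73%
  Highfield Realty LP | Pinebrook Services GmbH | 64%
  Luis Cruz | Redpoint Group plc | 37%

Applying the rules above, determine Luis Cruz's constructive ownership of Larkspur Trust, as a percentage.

14.9344%

Chain via Highfield Realty LP → Pinebrook Services GmbH (R2): 73% × 64% × 16% = 7.4752% of Larkspur Trust.
Chain via Redpoint Group plc → Stonebridge Ventures LLC (R2): 37% × 56% × 36% = 7.4592% of Larkspur Trust.
Aggregating (R1): 7.4752% + 7.4592% = 14.9344%.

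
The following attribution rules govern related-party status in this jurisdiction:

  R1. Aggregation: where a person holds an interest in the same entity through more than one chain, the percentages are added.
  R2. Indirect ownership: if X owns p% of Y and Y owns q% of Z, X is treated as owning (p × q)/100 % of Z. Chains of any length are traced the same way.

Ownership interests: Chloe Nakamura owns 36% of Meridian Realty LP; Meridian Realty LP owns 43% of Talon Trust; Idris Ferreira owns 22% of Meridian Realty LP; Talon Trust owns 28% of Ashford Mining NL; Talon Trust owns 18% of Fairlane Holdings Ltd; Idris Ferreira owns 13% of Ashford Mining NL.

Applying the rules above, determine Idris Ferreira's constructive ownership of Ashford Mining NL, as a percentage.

Chain via Meridian Realty LP → Talon Trust (R2): 22% × 43% × 28% = 2.6488% of Ashford Mining NL.
Direct interest in Ashford Mining NL: 13%.
Aggregating (R1): 2.6488% + 13% = 15.6488%.

15.6488%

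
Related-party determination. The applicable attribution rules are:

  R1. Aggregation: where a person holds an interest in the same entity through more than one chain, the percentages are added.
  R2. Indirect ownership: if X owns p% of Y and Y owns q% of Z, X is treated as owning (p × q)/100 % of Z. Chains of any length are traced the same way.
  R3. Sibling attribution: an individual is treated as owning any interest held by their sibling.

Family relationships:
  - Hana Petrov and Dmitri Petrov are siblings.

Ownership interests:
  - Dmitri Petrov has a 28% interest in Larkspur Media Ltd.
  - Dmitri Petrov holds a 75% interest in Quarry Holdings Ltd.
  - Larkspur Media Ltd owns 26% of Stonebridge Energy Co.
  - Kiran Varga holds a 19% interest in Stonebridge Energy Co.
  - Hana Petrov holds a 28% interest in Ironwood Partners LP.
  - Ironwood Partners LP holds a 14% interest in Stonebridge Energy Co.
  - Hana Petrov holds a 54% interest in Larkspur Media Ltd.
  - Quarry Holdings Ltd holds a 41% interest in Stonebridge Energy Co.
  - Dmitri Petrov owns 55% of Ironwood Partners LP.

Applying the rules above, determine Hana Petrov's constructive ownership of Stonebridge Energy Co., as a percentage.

63.69%

By sibling attribution (R3), Hana Petrov is treated as also owning Dmitri Petrov's interest in Larkspur Media Ltd, giving 54% + 28% = 82%.
By sibling attribution (R3), Hana Petrov is treated as also owning Dmitri Petrov's interest in Ironwood Partners LP, giving 28% + 55% = 83%.
By sibling attribution (R3), Hana Petrov is treated as owning Dmitri Petrov's 75% interest in Quarry Holdings Ltd.
Chain via Larkspur Media Ltd (R2): 82% × 26% = 21.32% of Stonebridge Energy Co.
Chain via Ironwood Partners LP (R2): 83% × 14% = 11.62% of Stonebridge Energy Co.
Chain via Quarry Holdings Ltd (R2): 75% × 41% = 30.75% of Stonebridge Energy Co.
Aggregating (R1): 21.32% + 11.62% + 30.75% = 63.69%.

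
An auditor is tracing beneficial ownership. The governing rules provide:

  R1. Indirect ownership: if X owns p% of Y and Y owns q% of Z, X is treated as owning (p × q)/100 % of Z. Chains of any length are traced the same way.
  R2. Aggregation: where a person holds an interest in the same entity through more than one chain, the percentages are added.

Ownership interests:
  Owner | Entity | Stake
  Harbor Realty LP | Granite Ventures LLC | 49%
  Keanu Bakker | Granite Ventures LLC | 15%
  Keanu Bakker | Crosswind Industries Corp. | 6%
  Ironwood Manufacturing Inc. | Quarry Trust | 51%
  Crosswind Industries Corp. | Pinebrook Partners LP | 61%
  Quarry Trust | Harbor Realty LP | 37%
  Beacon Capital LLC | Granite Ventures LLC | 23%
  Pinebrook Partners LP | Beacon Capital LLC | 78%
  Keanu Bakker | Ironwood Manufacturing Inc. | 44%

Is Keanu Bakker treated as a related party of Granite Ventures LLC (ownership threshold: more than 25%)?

No

Chain via Ironwood Manufacturing Inc. → Quarry Trust → Harbor Realty LP (R1): 44% × 51% × 37% × 49% = 4.068372% of Granite Ventures LLC.
Chain via Crosswind Industries Corp. → Pinebrook Partners LP → Beacon Capital LLC (R1): 6% × 61% × 78% × 23% = 0.656604% of Granite Ventures LLC.
Direct interest in Granite Ventures LLC: 15%.
Aggregating (R2): 4.068372% + 0.656604% + 15% = 19.724976%.
19.724976% does not exceed the 25% threshold, so Keanu is not a related party to Granite Ventures LLC.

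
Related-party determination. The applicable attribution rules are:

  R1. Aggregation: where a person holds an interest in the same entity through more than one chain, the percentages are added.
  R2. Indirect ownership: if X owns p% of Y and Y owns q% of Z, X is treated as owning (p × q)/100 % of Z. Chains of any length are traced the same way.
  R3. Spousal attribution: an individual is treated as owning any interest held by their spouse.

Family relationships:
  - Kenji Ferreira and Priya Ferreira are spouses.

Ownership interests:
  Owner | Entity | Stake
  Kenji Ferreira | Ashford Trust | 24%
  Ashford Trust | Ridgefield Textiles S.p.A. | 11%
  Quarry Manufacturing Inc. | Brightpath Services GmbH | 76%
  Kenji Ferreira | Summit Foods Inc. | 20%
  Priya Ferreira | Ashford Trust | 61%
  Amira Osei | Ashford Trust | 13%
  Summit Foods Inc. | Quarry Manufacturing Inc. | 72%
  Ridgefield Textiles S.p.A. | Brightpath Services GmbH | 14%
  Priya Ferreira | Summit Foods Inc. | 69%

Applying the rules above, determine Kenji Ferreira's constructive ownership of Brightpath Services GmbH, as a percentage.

By spousal attribution (R3), Kenji Ferreira is treated as also owning Priya Ferreira's interest in Ashford Trust, giving 24% + 61% = 85%.
By spousal attribution (R3), Kenji Ferreira is treated as also owning Priya Ferreira's interest in Summit Foods Inc, giving 20% + 69% = 89%.
Chain via Ashford Trust → Ridgefield Textiles S.p.A. (R2): 85% × 11% × 14% = 1.309% of Brightpath Services GmbH.
Chain via Summit Foods Inc. → Quarry Manufacturing Inc. (R2): 89% × 72% × 76% = 48.7008% of Brightpath Services GmbH.
Aggregating (R1): 1.309% + 48.7008% = 50.0098%.

50.0098%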